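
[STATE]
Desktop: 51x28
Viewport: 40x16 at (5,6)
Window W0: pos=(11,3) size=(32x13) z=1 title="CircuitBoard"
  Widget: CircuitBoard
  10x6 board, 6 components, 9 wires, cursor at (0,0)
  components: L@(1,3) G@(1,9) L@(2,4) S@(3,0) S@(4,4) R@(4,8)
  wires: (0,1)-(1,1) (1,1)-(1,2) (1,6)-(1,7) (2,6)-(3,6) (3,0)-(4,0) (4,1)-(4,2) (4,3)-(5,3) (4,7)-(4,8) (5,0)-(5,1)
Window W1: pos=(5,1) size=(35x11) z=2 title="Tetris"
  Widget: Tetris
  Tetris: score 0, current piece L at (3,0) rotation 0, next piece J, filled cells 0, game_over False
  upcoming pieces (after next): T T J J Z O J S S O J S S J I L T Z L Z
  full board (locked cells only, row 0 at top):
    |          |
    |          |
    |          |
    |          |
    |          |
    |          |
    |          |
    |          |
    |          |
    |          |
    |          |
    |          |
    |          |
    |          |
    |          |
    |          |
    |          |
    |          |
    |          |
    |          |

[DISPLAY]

┃          │███                   ┃  ┃  
┃          │                      ┃  ┃  
┃          │                      ┃  ┃  
┃          │                      ┃· ┃  
┃          │Score:                ┃  ┃  
┗━━━━━━━━━━━━━━━━━━━━━━━━━━━━━━━━━┛· ┃  
      ┃                            │ ┃  
      ┃3   S                       · ┃  
      ┃    │                         ┃  
      ┗━━━━━━━━━━━━━━━━━━━━━━━━━━━━━━┛  
                                        
                                        
                                        
                                        
                                        
                                        


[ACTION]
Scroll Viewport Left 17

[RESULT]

     ┃          │███                   ┃
     ┃          │                      ┃
     ┃          │                      ┃
     ┃          │                      ┃
     ┃          │Score:                ┃
     ┗━━━━━━━━━━━━━━━━━━━━━━━━━━━━━━━━━┛
           ┃                            
           ┃3   S                       
           ┃    │                       
           ┗━━━━━━━━━━━━━━━━━━━━━━━━━━━━
                                        
                                        
                                        
                                        
                                        
                                        


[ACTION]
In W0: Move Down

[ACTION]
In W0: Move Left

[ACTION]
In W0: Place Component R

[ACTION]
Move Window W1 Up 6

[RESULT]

     ┃          │                      ┃
     ┃          │                      ┃
     ┃          │                      ┃
     ┃          │Score:                ┃
     ┗━━━━━━━━━━━━━━━━━━━━━━━━━━━━━━━━━┛
           ┃2                   L       
           ┃                            
           ┃3   S                       
           ┃    │                       
           ┗━━━━━━━━━━━━━━━━━━━━━━━━━━━━
                                        
                                        
                                        
                                        
                                        
                                        


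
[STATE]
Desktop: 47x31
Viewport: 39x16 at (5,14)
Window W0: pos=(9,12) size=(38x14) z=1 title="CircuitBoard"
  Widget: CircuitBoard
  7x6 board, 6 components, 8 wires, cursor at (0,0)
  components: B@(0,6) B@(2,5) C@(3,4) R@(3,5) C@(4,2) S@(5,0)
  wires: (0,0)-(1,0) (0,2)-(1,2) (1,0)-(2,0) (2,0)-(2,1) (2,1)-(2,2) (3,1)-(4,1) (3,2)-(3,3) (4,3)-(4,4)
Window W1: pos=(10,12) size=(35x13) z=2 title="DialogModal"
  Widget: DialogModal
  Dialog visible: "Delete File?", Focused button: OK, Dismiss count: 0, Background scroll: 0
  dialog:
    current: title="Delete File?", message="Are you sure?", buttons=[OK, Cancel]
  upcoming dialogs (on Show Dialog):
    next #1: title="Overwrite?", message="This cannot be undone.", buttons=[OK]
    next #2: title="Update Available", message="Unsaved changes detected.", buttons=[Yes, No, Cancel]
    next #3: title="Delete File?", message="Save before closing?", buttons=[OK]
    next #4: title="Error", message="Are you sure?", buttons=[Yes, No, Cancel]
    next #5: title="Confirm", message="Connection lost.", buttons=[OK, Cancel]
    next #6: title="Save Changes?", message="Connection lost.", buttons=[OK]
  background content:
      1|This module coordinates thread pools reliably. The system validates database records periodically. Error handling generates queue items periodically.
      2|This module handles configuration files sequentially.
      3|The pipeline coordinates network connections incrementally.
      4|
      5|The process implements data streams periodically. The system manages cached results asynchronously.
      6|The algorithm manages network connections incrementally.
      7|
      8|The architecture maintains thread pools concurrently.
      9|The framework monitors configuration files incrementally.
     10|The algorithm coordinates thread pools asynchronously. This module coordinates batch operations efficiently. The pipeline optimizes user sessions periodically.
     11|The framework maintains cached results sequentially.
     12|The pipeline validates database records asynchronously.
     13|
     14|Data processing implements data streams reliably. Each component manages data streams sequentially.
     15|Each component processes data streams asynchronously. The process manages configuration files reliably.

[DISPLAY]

    ┠┠─────────────────────────────────
    ┃┃This module coordinates thread po
    ┃┃This module handles configuration
    ┃┃The pipe┌───────────────┐network 
    ┃┃        │  Delete File? │        
    ┃┃The proc│ Are you sure? │ta strea
    ┃┃The algo│ [OK]  Cancel  │work con
    ┃┃        └───────────────┘        
    ┃┃The architecture maintains thread
    ┃┃The framework monitors configurat
    ┃┗━━━━━━━━━━━━━━━━━━━━━━━━━━━━━━━━━
    ┗━━━━━━━━━━━━━━━━━━━━━━━━━━━━━━━━━━
                                       
                                       
                                       
                                       


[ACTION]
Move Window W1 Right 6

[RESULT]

    ┠──┠───────────────────────────────
    ┃  ┃This module coordinates thread 
    ┃0 ┃This module handles configurati
    ┃  ┃The pipe┌───────────────┐networ
    ┃1 ┃        │  Delete File? │      
    ┃  ┃The proc│ Are you sure? │ta str
    ┃2 ┃The algo│ [OK]  Cancel  │work c
    ┃  ┃        └───────────────┘      
    ┃3 ┃The architecture maintains thre
    ┃  ┃The framework monitors configur
    ┃4 ┗━━━━━━━━━━━━━━━━━━━━━━━━━━━━━━━
    ┗━━━━━━━━━━━━━━━━━━━━━━━━━━━━━━━━━━
                                       
                                       
                                       
                                       


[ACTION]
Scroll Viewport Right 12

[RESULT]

 ┠──┠─────────────────────────────────┨
 ┃  ┃This module coordinates thread po┃
 ┃0 ┃This module handles configuration┃
 ┃  ┃The pipe┌───────────────┐network ┃
 ┃1 ┃        │  Delete File? │        ┃
 ┃  ┃The proc│ Are you sure? │ta strea┃
 ┃2 ┃The algo│ [OK]  Cancel  │work con┃
 ┃  ┃        └───────────────┘        ┃
 ┃3 ┃The architecture maintains thread┃
 ┃  ┃The framework monitors configurat┃
 ┃4 ┗━━━━━━━━━━━━━━━━━━━━━━━━━━━━━━━━━┛
 ┗━━━━━━━━━━━━━━━━━━━━━━━━━━━━━━━━━━━━┛
                                       
                                       
                                       
                                       


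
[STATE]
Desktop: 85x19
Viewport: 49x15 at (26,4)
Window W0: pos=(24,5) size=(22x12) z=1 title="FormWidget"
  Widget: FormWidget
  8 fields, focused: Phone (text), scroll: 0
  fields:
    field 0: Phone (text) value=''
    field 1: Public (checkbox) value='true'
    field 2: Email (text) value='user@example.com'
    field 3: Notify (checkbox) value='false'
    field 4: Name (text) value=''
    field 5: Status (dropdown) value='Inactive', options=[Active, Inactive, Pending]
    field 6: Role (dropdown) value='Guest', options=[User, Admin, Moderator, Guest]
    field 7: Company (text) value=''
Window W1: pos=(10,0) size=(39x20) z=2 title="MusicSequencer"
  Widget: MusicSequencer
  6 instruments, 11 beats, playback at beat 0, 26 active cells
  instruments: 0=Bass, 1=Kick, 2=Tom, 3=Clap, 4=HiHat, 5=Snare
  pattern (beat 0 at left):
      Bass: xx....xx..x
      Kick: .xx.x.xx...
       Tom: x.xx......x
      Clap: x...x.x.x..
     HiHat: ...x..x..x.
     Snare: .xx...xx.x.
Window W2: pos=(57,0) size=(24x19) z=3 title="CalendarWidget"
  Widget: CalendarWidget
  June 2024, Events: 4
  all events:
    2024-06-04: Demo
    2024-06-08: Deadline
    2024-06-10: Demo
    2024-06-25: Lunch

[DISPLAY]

·█                    ┃        ┃Mo Tu We Th Fr Sa
··                    ┃        ┃                1
·█                    ┃        ┃ 3  4*  5  6  7  
··                    ┃        ┃10* 11 12 13 14 1
█·                    ┃        ┃17 18 19 20 21 22
█·                    ┃        ┃24 25* 26 27 28 2
                      ┃        ┃                 
                      ┃        ┃                 
                      ┃        ┃                 
                      ┃        ┃                 
                      ┃        ┃                 
                      ┃        ┃                 
                      ┃        ┃                 
                      ┃        ┃                 
                      ┃        ┗━━━━━━━━━━━━━━━━━


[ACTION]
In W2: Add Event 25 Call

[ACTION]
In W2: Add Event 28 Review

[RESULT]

·█                    ┃        ┃Mo Tu We Th Fr Sa
··                    ┃        ┃                1
·█                    ┃        ┃ 3  4*  5  6  7  
··                    ┃        ┃10* 11 12 13 14 1
█·                    ┃        ┃17 18 19 20 21 22
█·                    ┃        ┃24 25* 26 27 28* 
                      ┃        ┃                 
                      ┃        ┃                 
                      ┃        ┃                 
                      ┃        ┃                 
                      ┃        ┃                 
                      ┃        ┃                 
                      ┃        ┃                 
                      ┃        ┃                 
                      ┃        ┗━━━━━━━━━━━━━━━━━


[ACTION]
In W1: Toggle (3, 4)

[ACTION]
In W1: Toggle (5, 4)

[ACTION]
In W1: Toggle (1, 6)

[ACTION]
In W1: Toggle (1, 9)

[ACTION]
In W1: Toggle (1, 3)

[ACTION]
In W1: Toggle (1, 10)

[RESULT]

·█                    ┃        ┃Mo Tu We Th Fr Sa
██                    ┃        ┃                1
·█                    ┃        ┃ 3  4*  5  6  7  
··                    ┃        ┃10* 11 12 13 14 1
█·                    ┃        ┃17 18 19 20 21 22
█·                    ┃        ┃24 25* 26 27 28* 
                      ┃        ┃                 
                      ┃        ┃                 
                      ┃        ┃                 
                      ┃        ┃                 
                      ┃        ┃                 
                      ┃        ┃                 
                      ┃        ┃                 
                      ┃        ┃                 
                      ┃        ┗━━━━━━━━━━━━━━━━━


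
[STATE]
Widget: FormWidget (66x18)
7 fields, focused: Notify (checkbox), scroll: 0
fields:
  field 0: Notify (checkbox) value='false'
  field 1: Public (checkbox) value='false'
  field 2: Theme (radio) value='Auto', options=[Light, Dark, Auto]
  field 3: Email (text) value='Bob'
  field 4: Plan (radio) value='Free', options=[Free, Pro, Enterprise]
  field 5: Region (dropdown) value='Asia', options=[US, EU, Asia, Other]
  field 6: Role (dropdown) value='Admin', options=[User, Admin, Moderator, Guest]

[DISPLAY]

> Notify:     [ ]                                                 
  Public:     [ ]                                                 
  Theme:      ( ) Light  ( ) Dark  (●) Auto                       
  Email:      [Bob                                               ]
  Plan:       (●) Free  ( ) Pro  ( ) Enterprise                   
  Region:     [Asia                                             ▼]
  Role:       [Admin                                            ▼]
                                                                  
                                                                  
                                                                  
                                                                  
                                                                  
                                                                  
                                                                  
                                                                  
                                                                  
                                                                  
                                                                  


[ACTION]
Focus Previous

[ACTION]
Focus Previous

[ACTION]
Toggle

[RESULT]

  Notify:     [ ]                                                 
  Public:     [ ]                                                 
  Theme:      ( ) Light  ( ) Dark  (●) Auto                       
  Email:      [Bob                                               ]
  Plan:       (●) Free  ( ) Pro  ( ) Enterprise                   
> Region:     [Asia                                             ▼]
  Role:       [Admin                                            ▼]
                                                                  
                                                                  
                                                                  
                                                                  
                                                                  
                                                                  
                                                                  
                                                                  
                                                                  
                                                                  
                                                                  


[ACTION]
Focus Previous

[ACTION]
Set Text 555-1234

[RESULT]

  Notify:     [ ]                                                 
  Public:     [ ]                                                 
  Theme:      ( ) Light  ( ) Dark  (●) Auto                       
  Email:      [Bob                                               ]
> Plan:       (●) Free  ( ) Pro  ( ) Enterprise                   
  Region:     [Asia                                             ▼]
  Role:       [Admin                                            ▼]
                                                                  
                                                                  
                                                                  
                                                                  
                                                                  
                                                                  
                                                                  
                                                                  
                                                                  
                                                                  
                                                                  


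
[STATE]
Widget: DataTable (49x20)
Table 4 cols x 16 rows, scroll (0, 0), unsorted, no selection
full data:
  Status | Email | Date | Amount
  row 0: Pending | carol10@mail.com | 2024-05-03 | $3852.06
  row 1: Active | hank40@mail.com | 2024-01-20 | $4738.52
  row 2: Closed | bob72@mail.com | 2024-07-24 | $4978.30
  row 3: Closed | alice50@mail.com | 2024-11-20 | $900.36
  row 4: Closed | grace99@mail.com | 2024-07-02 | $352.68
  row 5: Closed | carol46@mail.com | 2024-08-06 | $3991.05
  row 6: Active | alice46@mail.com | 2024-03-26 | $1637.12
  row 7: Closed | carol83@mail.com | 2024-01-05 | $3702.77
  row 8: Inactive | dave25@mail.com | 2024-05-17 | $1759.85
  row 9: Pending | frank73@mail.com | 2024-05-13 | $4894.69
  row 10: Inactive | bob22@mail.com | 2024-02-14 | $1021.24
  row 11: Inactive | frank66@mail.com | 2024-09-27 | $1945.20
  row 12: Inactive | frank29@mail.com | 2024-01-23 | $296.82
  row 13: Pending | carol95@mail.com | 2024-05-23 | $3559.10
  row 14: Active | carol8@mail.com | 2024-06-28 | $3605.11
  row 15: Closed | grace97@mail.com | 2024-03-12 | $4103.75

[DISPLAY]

Status  │Email           │Date      │Amount      
────────┼────────────────┼──────────┼────────    
Pending │carol10@mail.com│2024-05-03│$3852.06    
Active  │hank40@mail.com │2024-01-20│$4738.52    
Closed  │bob72@mail.com  │2024-07-24│$4978.30    
Closed  │alice50@mail.com│2024-11-20│$900.36     
Closed  │grace99@mail.com│2024-07-02│$352.68     
Closed  │carol46@mail.com│2024-08-06│$3991.05    
Active  │alice46@mail.com│2024-03-26│$1637.12    
Closed  │carol83@mail.com│2024-01-05│$3702.77    
Inactive│dave25@mail.com │2024-05-17│$1759.85    
Pending │frank73@mail.com│2024-05-13│$4894.69    
Inactive│bob22@mail.com  │2024-02-14│$1021.24    
Inactive│frank66@mail.com│2024-09-27│$1945.20    
Inactive│frank29@mail.com│2024-01-23│$296.82     
Pending │carol95@mail.com│2024-05-23│$3559.10    
Active  │carol8@mail.com │2024-06-28│$3605.11    
Closed  │grace97@mail.com│2024-03-12│$4103.75    
                                                 
                                                 


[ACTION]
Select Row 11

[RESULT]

Status  │Email           │Date      │Amount      
────────┼────────────────┼──────────┼────────    
Pending │carol10@mail.com│2024-05-03│$3852.06    
Active  │hank40@mail.com │2024-01-20│$4738.52    
Closed  │bob72@mail.com  │2024-07-24│$4978.30    
Closed  │alice50@mail.com│2024-11-20│$900.36     
Closed  │grace99@mail.com│2024-07-02│$352.68     
Closed  │carol46@mail.com│2024-08-06│$3991.05    
Active  │alice46@mail.com│2024-03-26│$1637.12    
Closed  │carol83@mail.com│2024-01-05│$3702.77    
Inactive│dave25@mail.com │2024-05-17│$1759.85    
Pending │frank73@mail.com│2024-05-13│$4894.69    
Inactive│bob22@mail.com  │2024-02-14│$1021.24    
>nactive│frank66@mail.com│2024-09-27│$1945.20    
Inactive│frank29@mail.com│2024-01-23│$296.82     
Pending │carol95@mail.com│2024-05-23│$3559.10    
Active  │carol8@mail.com │2024-06-28│$3605.11    
Closed  │grace97@mail.com│2024-03-12│$4103.75    
                                                 
                                                 


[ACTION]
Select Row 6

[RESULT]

Status  │Email           │Date      │Amount      
────────┼────────────────┼──────────┼────────    
Pending │carol10@mail.com│2024-05-03│$3852.06    
Active  │hank40@mail.com │2024-01-20│$4738.52    
Closed  │bob72@mail.com  │2024-07-24│$4978.30    
Closed  │alice50@mail.com│2024-11-20│$900.36     
Closed  │grace99@mail.com│2024-07-02│$352.68     
Closed  │carol46@mail.com│2024-08-06│$3991.05    
>ctive  │alice46@mail.com│2024-03-26│$1637.12    
Closed  │carol83@mail.com│2024-01-05│$3702.77    
Inactive│dave25@mail.com │2024-05-17│$1759.85    
Pending │frank73@mail.com│2024-05-13│$4894.69    
Inactive│bob22@mail.com  │2024-02-14│$1021.24    
Inactive│frank66@mail.com│2024-09-27│$1945.20    
Inactive│frank29@mail.com│2024-01-23│$296.82     
Pending │carol95@mail.com│2024-05-23│$3559.10    
Active  │carol8@mail.com │2024-06-28│$3605.11    
Closed  │grace97@mail.com│2024-03-12│$4103.75    
                                                 
                                                 


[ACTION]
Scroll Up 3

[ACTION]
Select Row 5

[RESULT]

Status  │Email           │Date      │Amount      
────────┼────────────────┼──────────┼────────    
Pending │carol10@mail.com│2024-05-03│$3852.06    
Active  │hank40@mail.com │2024-01-20│$4738.52    
Closed  │bob72@mail.com  │2024-07-24│$4978.30    
Closed  │alice50@mail.com│2024-11-20│$900.36     
Closed  │grace99@mail.com│2024-07-02│$352.68     
>losed  │carol46@mail.com│2024-08-06│$3991.05    
Active  │alice46@mail.com│2024-03-26│$1637.12    
Closed  │carol83@mail.com│2024-01-05│$3702.77    
Inactive│dave25@mail.com │2024-05-17│$1759.85    
Pending │frank73@mail.com│2024-05-13│$4894.69    
Inactive│bob22@mail.com  │2024-02-14│$1021.24    
Inactive│frank66@mail.com│2024-09-27│$1945.20    
Inactive│frank29@mail.com│2024-01-23│$296.82     
Pending │carol95@mail.com│2024-05-23│$3559.10    
Active  │carol8@mail.com │2024-06-28│$3605.11    
Closed  │grace97@mail.com│2024-03-12│$4103.75    
                                                 
                                                 


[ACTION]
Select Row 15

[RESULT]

Status  │Email           │Date      │Amount      
────────┼────────────────┼──────────┼────────    
Pending │carol10@mail.com│2024-05-03│$3852.06    
Active  │hank40@mail.com │2024-01-20│$4738.52    
Closed  │bob72@mail.com  │2024-07-24│$4978.30    
Closed  │alice50@mail.com│2024-11-20│$900.36     
Closed  │grace99@mail.com│2024-07-02│$352.68     
Closed  │carol46@mail.com│2024-08-06│$3991.05    
Active  │alice46@mail.com│2024-03-26│$1637.12    
Closed  │carol83@mail.com│2024-01-05│$3702.77    
Inactive│dave25@mail.com │2024-05-17│$1759.85    
Pending │frank73@mail.com│2024-05-13│$4894.69    
Inactive│bob22@mail.com  │2024-02-14│$1021.24    
Inactive│frank66@mail.com│2024-09-27│$1945.20    
Inactive│frank29@mail.com│2024-01-23│$296.82     
Pending │carol95@mail.com│2024-05-23│$3559.10    
Active  │carol8@mail.com │2024-06-28│$3605.11    
>losed  │grace97@mail.com│2024-03-12│$4103.75    
                                                 
                                                 


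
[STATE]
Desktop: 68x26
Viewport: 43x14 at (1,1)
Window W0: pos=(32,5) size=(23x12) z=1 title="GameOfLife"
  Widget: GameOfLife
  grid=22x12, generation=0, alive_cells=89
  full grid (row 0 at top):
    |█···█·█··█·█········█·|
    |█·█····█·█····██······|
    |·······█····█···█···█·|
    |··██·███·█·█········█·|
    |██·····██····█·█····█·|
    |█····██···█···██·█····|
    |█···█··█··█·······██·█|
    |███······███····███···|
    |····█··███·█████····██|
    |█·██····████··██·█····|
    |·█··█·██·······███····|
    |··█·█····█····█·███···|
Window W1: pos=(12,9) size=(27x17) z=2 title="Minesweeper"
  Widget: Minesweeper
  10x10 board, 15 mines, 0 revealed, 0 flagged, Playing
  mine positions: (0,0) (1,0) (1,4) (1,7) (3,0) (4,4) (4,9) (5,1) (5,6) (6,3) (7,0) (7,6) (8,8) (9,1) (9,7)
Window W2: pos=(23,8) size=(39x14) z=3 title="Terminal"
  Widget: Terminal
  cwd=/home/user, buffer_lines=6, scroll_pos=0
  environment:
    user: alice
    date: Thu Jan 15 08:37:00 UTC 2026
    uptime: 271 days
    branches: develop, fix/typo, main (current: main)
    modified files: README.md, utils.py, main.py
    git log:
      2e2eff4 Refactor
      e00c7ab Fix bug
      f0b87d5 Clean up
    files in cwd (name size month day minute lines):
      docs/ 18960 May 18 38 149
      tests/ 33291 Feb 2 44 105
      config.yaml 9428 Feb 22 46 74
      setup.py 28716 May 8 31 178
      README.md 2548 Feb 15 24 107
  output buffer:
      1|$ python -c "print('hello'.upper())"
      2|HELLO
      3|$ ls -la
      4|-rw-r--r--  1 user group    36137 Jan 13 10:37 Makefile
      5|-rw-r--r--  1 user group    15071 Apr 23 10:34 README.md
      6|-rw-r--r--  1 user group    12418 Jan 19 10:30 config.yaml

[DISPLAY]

                                           
                                           
                                           
                                           
                               ┏━━━━━━━━━━━
                               ┃ GameOfLife
                               ┠───────────
                      ┏━━━━━━━━━━━━━━━━━━━━
           ┏━━━━━━━━━━┃ Terminal           
           ┃ Minesweep┠────────────────────
           ┠──────────┃$ python -c "print('
           ┃■■■■■■■■■■┃HELLO               
           ┃■■■■■■■■■■┃$ ls -la            
           ┃■■■■■■■■■■┃-rw-r--r--  1 user g


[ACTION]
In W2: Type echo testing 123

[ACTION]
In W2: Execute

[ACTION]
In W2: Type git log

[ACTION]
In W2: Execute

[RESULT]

                                           
                                           
                                           
                                           
                               ┏━━━━━━━━━━━
                               ┃ GameOfLife
                               ┠───────────
                      ┏━━━━━━━━━━━━━━━━━━━━
           ┏━━━━━━━━━━┃ Terminal           
           ┃ Minesweep┠────────────────────
           ┠──────────┃-rw-r--r--  1 user g
           ┃■■■■■■■■■■┃-rw-r--r--  1 user g
           ┃■■■■■■■■■■┃-rw-r--r--  1 user g
           ┃■■■■■■■■■■┃$ echo testing 123  


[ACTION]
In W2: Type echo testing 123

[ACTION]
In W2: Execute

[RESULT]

                                           
                                           
                                           
                                           
                               ┏━━━━━━━━━━━
                               ┃ GameOfLife
                               ┠───────────
                      ┏━━━━━━━━━━━━━━━━━━━━
           ┏━━━━━━━━━━┃ Terminal           
           ┃ Minesweep┠────────────────────
           ┠──────────┃-rw-r--r--  1 user g
           ┃■■■■■■■■■■┃$ echo testing 123  
           ┃■■■■■■■■■■┃testing 123         
           ┃■■■■■■■■■■┃$ git log           


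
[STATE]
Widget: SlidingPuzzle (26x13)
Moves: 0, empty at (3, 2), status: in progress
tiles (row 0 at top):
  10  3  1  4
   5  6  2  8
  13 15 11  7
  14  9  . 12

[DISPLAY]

┌────┬────┬────┬────┐     
│ 10 │  3 │  1 │  4 │     
├────┼────┼────┼────┤     
│  5 │  6 │  2 │  8 │     
├────┼────┼────┼────┤     
│ 13 │ 15 │ 11 │  7 │     
├────┼────┼────┼────┤     
│ 14 │  9 │    │ 12 │     
└────┴────┴────┴────┘     
Moves: 0                  
                          
                          
                          


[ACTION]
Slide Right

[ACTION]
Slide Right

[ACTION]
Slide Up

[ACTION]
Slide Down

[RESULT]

┌────┬────┬────┬────┐     
│ 10 │  3 │  1 │  4 │     
├────┼────┼────┼────┤     
│  5 │  6 │  2 │  8 │     
├────┼────┼────┼────┤     
│    │ 15 │ 11 │  7 │     
├────┼────┼────┼────┤     
│ 13 │ 14 │  9 │ 12 │     
└────┴────┴────┴────┘     
Moves: 3                  
                          
                          
                          


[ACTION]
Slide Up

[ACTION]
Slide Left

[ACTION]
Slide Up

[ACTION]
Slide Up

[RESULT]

┌────┬────┬────┬────┐     
│ 10 │  3 │  1 │  4 │     
├────┼────┼────┼────┤     
│  5 │  6 │  2 │  8 │     
├────┼────┼────┼────┤     
│ 13 │ 15 │ 11 │  7 │     
├────┼────┼────┼────┤     
│ 14 │    │  9 │ 12 │     
└────┴────┴────┴────┘     
Moves: 5                  
                          
                          
                          


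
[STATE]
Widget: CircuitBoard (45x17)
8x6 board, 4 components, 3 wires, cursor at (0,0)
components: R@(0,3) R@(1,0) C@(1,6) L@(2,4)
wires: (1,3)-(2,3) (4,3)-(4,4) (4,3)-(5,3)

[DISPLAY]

   0 1 2 3 4 5 6 7                           
0  [.]          R                            
                                             
1   R           ·           C                
                │                            
2               ·   L                        
                                             
3                                            
                                             
4               · ─ ·                        
                │                            
5               ·                            
Cursor: (0,0)                                
                                             
                                             
                                             
                                             


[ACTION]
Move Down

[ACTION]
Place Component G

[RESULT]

   0 1 2 3 4 5 6 7                           
0               R                            
                                             
1  [G]          ·           C                
                │                            
2               ·   L                        
                                             
3                                            
                                             
4               · ─ ·                        
                │                            
5               ·                            
Cursor: (1,0)                                
                                             
                                             
                                             
                                             


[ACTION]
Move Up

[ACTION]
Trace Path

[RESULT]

   0 1 2 3 4 5 6 7                           
0  [.]          R                            
                                             
1   G           ·           C                
                │                            
2               ·   L                        
                                             
3                                            
                                             
4               · ─ ·                        
                │                            
5               ·                            
Cursor: (0,0)  Trace: No connections         
                                             
                                             
                                             
                                             


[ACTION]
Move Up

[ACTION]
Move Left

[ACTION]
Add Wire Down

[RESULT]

   0 1 2 3 4 5 6 7                           
0  [.]          R                            
    │                                        
1   G           ·           C                
                │                            
2               ·   L                        
                                             
3                                            
                                             
4               · ─ ·                        
                │                            
5               ·                            
Cursor: (0,0)  Trace: No connections         
                                             
                                             
                                             
                                             


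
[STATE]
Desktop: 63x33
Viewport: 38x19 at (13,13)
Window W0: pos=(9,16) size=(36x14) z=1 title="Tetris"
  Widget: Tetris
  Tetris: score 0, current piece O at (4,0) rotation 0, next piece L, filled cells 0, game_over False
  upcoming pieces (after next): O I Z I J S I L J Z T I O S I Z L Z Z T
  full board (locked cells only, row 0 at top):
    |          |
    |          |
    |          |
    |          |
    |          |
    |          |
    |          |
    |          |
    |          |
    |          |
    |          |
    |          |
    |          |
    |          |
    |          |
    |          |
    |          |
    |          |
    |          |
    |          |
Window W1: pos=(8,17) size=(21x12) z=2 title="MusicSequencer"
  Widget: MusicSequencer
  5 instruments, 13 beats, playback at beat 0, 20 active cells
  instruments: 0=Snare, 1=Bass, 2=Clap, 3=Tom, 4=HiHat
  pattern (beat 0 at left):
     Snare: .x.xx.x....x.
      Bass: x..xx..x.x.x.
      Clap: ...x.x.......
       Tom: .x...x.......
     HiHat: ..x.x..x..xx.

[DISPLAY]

                                      
                                      
                                      
━━━━━━━━━━━━━━━━━━━━━━━━━━━━━━━┓      
━━━━━━━━━━━━━━━┓               ┃      
icSequencer    ┃───────────────┨      
───────────────┨               ┃      
  ▼123456789012┃               ┃      
re·█·██·█····█·┃               ┃      
ss█··██··█·█·█·┃               ┃      
ap···█·█·······┃               ┃      
om·█···█·······┃               ┃      
at··█·█··█··██·┃               ┃      
               ┃               ┃      
               ┃               ┃      
━━━━━━━━━━━━━━━┛               ┃      
━━━━━━━━━━━━━━━━━━━━━━━━━━━━━━━┛      
                                      
                                      


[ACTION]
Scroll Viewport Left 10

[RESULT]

                                      
                                      
                                      
      ┏━━━━━━━━━━━━━━━━━━━━━━━━━━━━━━━
     ┏━━━━━━━━━━━━━━━━━━━┓            
     ┃ MusicSequencer    ┃────────────
     ┠───────────────────┨            
     ┃      ▼123456789012┃            
     ┃ Snare·█·██·█····█·┃            
     ┃  Bass█··██··█·█·█·┃            
     ┃  Clap···█·█·······┃            
     ┃   Tom·█···█·······┃            
     ┃ HiHat··█·█··█··██·┃            
     ┃                   ┃            
     ┃                   ┃            
     ┗━━━━━━━━━━━━━━━━━━━┛            
      ┗━━━━━━━━━━━━━━━━━━━━━━━━━━━━━━━
                                      
                                      


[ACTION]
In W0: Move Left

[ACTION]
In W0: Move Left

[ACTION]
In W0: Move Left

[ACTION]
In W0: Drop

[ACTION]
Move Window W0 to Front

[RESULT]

                                      
                                      
                                      
      ┏━━━━━━━━━━━━━━━━━━━━━━━━━━━━━━━
     ┏┃ Tetris                        
     ┃┠───────────────────────────────
     ┠┃          │Next:               
     ┃┃          │  ▒                 
     ┃┃          │▒▒▒                 
     ┃┃          │                    
     ┃┃          │                    
     ┃┃          │                    
     ┃┃          │Score:              
     ┃┃          │0                   
     ┃┃          │                    
     ┗┃          │                    
      ┗━━━━━━━━━━━━━━━━━━━━━━━━━━━━━━━
                                      
                                      


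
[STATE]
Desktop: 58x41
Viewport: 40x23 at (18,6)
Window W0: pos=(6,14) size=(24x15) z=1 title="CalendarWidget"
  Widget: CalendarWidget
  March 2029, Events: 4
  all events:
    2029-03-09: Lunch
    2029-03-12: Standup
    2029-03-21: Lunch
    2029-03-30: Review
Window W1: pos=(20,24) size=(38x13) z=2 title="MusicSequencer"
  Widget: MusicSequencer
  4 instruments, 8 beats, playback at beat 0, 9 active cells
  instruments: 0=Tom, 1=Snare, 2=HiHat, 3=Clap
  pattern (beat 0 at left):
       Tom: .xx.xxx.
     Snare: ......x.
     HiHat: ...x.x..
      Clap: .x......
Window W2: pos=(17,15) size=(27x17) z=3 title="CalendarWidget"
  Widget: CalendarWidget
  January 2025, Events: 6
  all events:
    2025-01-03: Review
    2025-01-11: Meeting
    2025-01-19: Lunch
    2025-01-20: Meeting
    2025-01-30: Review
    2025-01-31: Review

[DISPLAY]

                                        
                                        
                                        
                                        
                                        
                                        
                                        
                                        
━━━━━━━━━━━┓                            
━━━━━━━━━━━━━━━━━━━━━━━━━┓              
 CalendarWidget          ┃              
─────────────────────────┨              
       January 2025      ┃              
Mo Tu We Th Fr Sa Su     ┃              
       1  2  3*  4  5    ┃              
 6  7  8  9 10 11* 12    ┃              
13 14 15 16 17 18 19*    ┃              
20* 21 22 23 24 25 26    ┃              
27 28 29 30* 31*         ┃━━━━━━━━━━━━━┓
                         ┃             ┃
                         ┃─────────────┨
                         ┃             ┃
                         ┃             ┃


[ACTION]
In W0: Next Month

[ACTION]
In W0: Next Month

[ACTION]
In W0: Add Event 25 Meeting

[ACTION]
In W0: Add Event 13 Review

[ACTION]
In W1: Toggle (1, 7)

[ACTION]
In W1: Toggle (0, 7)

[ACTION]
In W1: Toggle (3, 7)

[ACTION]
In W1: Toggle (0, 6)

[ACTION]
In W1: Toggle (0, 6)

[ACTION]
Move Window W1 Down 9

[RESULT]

                                        
                                        
                                        
                                        
                                        
                                        
                                        
                                        
━━━━━━━━━━━┓                            
━━━━━━━━━━━━━━━━━━━━━━━━━┓              
 CalendarWidget          ┃              
─────────────────────────┨              
       January 2025      ┃              
Mo Tu We Th Fr Sa Su     ┃              
       1  2  3*  4  5    ┃              
 6  7  8  9 10 11* 12    ┃              
13 14 15 16 17 18 19*    ┃              
20* 21 22 23 24 25 26    ┃              
27 28 29 30* 31*         ┃              
                         ┃              
                         ┃              
                         ┃              
                         ┃━━━━━━━━━━━━━┓
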